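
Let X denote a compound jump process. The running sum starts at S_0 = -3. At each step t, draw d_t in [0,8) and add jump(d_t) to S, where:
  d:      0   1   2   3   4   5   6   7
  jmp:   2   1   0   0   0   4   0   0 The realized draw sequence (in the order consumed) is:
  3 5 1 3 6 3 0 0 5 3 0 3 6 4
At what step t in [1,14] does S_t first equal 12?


11

t=0: S=-3, d=3, jump=0, S_1=-3
t=1: S=-3, d=5, jump=4, S_2=1
t=2: S=1, d=1, jump=1, S_3=2
t=3: S=2, d=3, jump=0, S_4=2
t=4: S=2, d=6, jump=0, S_5=2
t=5: S=2, d=3, jump=0, S_6=2
t=6: S=2, d=0, jump=2, S_7=4
t=7: S=4, d=0, jump=2, S_8=6
t=8: S=6, d=5, jump=4, S_9=10
t=9: S=10, d=3, jump=0, S_10=10
t=10: S=10, d=0, jump=2, S_11=12
t=11: S=12, d=3, jump=0, S_12=12
t=12: S=12, d=6, jump=0, S_13=12
t=13: S=12, d=4, jump=0, S_14=12


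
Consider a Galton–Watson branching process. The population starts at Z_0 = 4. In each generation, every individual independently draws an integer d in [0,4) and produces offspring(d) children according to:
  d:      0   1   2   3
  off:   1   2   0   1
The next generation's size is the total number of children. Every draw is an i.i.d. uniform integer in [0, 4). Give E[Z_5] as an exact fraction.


Outcome values over d=0..3: [1, 2, 0, 1]
Σy = 4, Σy² = 6, M = 4
μ = 4/4 = 1,  σ² = 6/4 − (1)² = 1/2
E[Z_0] = 4
E[Z_1] = 1·E[Z_0] = 4
E[Z_2] = 1·E[Z_1] = 4
E[Z_3] = 1·E[Z_2] = 4
E[Z_4] = 1·E[Z_3] = 4
E[Z_5] = 1·E[Z_4] = 4

4


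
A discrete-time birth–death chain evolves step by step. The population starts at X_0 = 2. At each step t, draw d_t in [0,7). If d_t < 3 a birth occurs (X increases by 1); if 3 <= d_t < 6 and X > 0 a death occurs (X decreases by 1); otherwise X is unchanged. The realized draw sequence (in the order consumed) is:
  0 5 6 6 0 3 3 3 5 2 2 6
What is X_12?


2

t=0: X=2, d=0 → birth, X_1=3
t=1: X=3, d=5 → death, X_2=2
t=2: X=2, d=6 → hold, X_3=2
t=3: X=2, d=6 → hold, X_4=2
t=4: X=2, d=0 → birth, X_5=3
t=5: X=3, d=3 → death, X_6=2
t=6: X=2, d=3 → death, X_7=1
t=7: X=1, d=3 → death, X_8=0
t=8: X=0, d=5 → hold, X_9=0
t=9: X=0, d=2 → birth, X_10=1
t=10: X=1, d=2 → birth, X_11=2
t=11: X=2, d=6 → hold, X_12=2


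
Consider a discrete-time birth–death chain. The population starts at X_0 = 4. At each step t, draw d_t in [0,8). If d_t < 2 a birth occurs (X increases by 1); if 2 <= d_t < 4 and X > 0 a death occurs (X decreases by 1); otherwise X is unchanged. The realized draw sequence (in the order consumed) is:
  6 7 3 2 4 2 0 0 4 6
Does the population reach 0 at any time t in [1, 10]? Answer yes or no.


no

t=0: X=4, d=6 → hold, X_1=4
t=1: X=4, d=7 → hold, X_2=4
t=2: X=4, d=3 → death, X_3=3
t=3: X=3, d=2 → death, X_4=2
t=4: X=2, d=4 → hold, X_5=2
t=5: X=2, d=2 → death, X_6=1
t=6: X=1, d=0 → birth, X_7=2
t=7: X=2, d=0 → birth, X_8=3
t=8: X=3, d=4 → hold, X_9=3
t=9: X=3, d=6 → hold, X_10=3


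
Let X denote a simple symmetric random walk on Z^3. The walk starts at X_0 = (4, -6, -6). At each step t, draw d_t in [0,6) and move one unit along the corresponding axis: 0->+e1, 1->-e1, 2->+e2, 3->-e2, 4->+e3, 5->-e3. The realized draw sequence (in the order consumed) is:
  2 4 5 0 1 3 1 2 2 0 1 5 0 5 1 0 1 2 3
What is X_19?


t=0: X=(4, -6, -6), d=2 → +e2, X_1=(4, -5, -6)
t=1: X=(4, -5, -6), d=4 → +e3, X_2=(4, -5, -5)
t=2: X=(4, -5, -5), d=5 → -e3, X_3=(4, -5, -6)
t=3: X=(4, -5, -6), d=0 → +e1, X_4=(5, -5, -6)
t=4: X=(5, -5, -6), d=1 → -e1, X_5=(4, -5, -6)
t=5: X=(4, -5, -6), d=3 → -e2, X_6=(4, -6, -6)
t=6: X=(4, -6, -6), d=1 → -e1, X_7=(3, -6, -6)
t=7: X=(3, -6, -6), d=2 → +e2, X_8=(3, -5, -6)
t=8: X=(3, -5, -6), d=2 → +e2, X_9=(3, -4, -6)
t=9: X=(3, -4, -6), d=0 → +e1, X_10=(4, -4, -6)
t=10: X=(4, -4, -6), d=1 → -e1, X_11=(3, -4, -6)
t=11: X=(3, -4, -6), d=5 → -e3, X_12=(3, -4, -7)
t=12: X=(3, -4, -7), d=0 → +e1, X_13=(4, -4, -7)
t=13: X=(4, -4, -7), d=5 → -e3, X_14=(4, -4, -8)
t=14: X=(4, -4, -8), d=1 → -e1, X_15=(3, -4, -8)
t=15: X=(3, -4, -8), d=0 → +e1, X_16=(4, -4, -8)
t=16: X=(4, -4, -8), d=1 → -e1, X_17=(3, -4, -8)
t=17: X=(3, -4, -8), d=2 → +e2, X_18=(3, -3, -8)
t=18: X=(3, -3, -8), d=3 → -e2, X_19=(3, -4, -8)

(3, -4, -8)


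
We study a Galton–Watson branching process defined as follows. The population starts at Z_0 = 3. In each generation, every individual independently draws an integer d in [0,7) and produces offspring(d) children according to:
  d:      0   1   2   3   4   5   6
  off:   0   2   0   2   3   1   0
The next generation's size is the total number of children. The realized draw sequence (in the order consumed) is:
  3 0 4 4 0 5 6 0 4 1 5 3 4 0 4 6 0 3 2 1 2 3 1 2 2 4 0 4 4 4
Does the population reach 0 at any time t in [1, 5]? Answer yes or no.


no

gen 0: Z_0=3, draws=[3, 0, 4], offspring=[2, 0, 3], Z_1=5
gen 1: Z_1=5, draws=[4, 0, 5, 6, 0], offspring=[3, 0, 1, 0, 0], Z_2=4
gen 2: Z_2=4, draws=[4, 1, 5, 3], offspring=[3, 2, 1, 2], Z_3=8
gen 3: Z_3=8, draws=[4, 0, 4, 6, 0, 3, 2, 1], offspring=[3, 0, 3, 0, 0, 2, 0, 2], Z_4=10
gen 4: Z_4=10, draws=[2, 3, 1, 2, 2, 4, 0, 4, 4, 4], offspring=[0, 2, 2, 0, 0, 3, 0, 3, 3, 3], Z_5=16


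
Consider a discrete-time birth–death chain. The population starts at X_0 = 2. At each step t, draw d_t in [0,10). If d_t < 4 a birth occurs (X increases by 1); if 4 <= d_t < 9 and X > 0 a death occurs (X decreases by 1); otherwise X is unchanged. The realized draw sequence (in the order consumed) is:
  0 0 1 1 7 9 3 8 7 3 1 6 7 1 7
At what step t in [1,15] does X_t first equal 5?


t=0: X=2, d=0 → birth, X_1=3
t=1: X=3, d=0 → birth, X_2=4
t=2: X=4, d=1 → birth, X_3=5
t=3: X=5, d=1 → birth, X_4=6
t=4: X=6, d=7 → death, X_5=5
t=5: X=5, d=9 → hold, X_6=5
t=6: X=5, d=3 → birth, X_7=6
t=7: X=6, d=8 → death, X_8=5
t=8: X=5, d=7 → death, X_9=4
t=9: X=4, d=3 → birth, X_10=5
t=10: X=5, d=1 → birth, X_11=6
t=11: X=6, d=6 → death, X_12=5
t=12: X=5, d=7 → death, X_13=4
t=13: X=4, d=1 → birth, X_14=5
t=14: X=5, d=7 → death, X_15=4

3


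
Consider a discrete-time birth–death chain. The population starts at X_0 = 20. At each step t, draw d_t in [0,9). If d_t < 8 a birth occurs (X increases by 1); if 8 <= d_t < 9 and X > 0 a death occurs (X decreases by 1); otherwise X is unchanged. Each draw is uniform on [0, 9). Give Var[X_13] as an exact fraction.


X can drop by at most 1 per step and X_0 = 20 > T = 13, so X_t >= 20 − t >= 7 > 0 for every t <= 13: the floor at 0 (the 'and X > 0' condition) never binds. Hence X_13 = X_0 + Σ_{t<13} Y_t with i.i.d. increments Y_t = y(d_t) ∈ {+1, −1, 0}.
Outcome values over d=0..8: [1, 1, 1, 1, 1, 1, 1, 1, -1]
Σy = 7, Σy² = 9, M = 9
μ = 7/9 = 7/9,  σ² = 9/9 − (7/9)² = 32/81
Independent increments: Var[X_13] = 13·σ² = 13·(32/81) = 416/81

416/81


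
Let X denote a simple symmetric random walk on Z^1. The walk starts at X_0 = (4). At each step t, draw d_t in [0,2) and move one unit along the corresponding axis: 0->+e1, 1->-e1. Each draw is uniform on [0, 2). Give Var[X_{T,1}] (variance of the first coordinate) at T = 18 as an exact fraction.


18

Outcome values over d=0..1: [1, -1]
Σy = 0, Σy² = 2, M = 2
μ = 0/2 = 0,  σ² = 2/2 − (0)² = 1
Independent increments: Var[X_18] = 18·σ² = 18·(1) = 18


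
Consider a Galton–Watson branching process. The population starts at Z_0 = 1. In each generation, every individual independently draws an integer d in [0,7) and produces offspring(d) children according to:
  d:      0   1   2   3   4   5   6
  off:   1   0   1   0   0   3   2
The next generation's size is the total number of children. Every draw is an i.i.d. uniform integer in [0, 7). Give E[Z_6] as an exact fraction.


1

Outcome values over d=0..6: [1, 0, 1, 0, 0, 3, 2]
Σy = 7, Σy² = 15, M = 7
μ = 7/7 = 1,  σ² = 15/7 − (1)² = 8/7
E[Z_0] = 1
E[Z_1] = 1·E[Z_0] = 1
E[Z_2] = 1·E[Z_1] = 1
E[Z_3] = 1·E[Z_2] = 1
E[Z_4] = 1·E[Z_3] = 1
E[Z_5] = 1·E[Z_4] = 1
E[Z_6] = 1·E[Z_5] = 1


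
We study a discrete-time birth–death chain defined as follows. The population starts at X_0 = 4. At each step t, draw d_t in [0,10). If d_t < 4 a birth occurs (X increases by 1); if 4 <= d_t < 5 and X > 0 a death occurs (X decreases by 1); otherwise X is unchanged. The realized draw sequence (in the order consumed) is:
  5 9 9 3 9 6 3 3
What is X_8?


7

t=0: X=4, d=5 → hold, X_1=4
t=1: X=4, d=9 → hold, X_2=4
t=2: X=4, d=9 → hold, X_3=4
t=3: X=4, d=3 → birth, X_4=5
t=4: X=5, d=9 → hold, X_5=5
t=5: X=5, d=6 → hold, X_6=5
t=6: X=5, d=3 → birth, X_7=6
t=7: X=6, d=3 → birth, X_8=7


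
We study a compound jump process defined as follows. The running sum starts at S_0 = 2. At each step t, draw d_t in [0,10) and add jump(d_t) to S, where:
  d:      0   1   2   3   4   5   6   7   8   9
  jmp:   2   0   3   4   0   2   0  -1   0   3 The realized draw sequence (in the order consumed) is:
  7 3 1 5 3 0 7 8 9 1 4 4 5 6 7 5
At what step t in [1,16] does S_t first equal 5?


2

t=0: S=2, d=7, jump=-1, S_1=1
t=1: S=1, d=3, jump=4, S_2=5
t=2: S=5, d=1, jump=0, S_3=5
t=3: S=5, d=5, jump=2, S_4=7
t=4: S=7, d=3, jump=4, S_5=11
t=5: S=11, d=0, jump=2, S_6=13
t=6: S=13, d=7, jump=-1, S_7=12
t=7: S=12, d=8, jump=0, S_8=12
t=8: S=12, d=9, jump=3, S_9=15
t=9: S=15, d=1, jump=0, S_10=15
t=10: S=15, d=4, jump=0, S_11=15
t=11: S=15, d=4, jump=0, S_12=15
t=12: S=15, d=5, jump=2, S_13=17
t=13: S=17, d=6, jump=0, S_14=17
t=14: S=17, d=7, jump=-1, S_15=16
t=15: S=16, d=5, jump=2, S_16=18


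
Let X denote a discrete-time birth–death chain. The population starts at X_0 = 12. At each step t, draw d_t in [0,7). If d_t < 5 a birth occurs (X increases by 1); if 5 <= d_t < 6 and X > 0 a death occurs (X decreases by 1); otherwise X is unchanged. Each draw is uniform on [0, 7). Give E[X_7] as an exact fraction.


X can drop by at most 1 per step and X_0 = 12 > T = 7, so X_t >= 12 − t >= 5 > 0 for every t <= 7: the floor at 0 (the 'and X > 0' condition) never binds. Hence X_7 = X_0 + Σ_{t<7} Y_t with i.i.d. increments Y_t = y(d_t) ∈ {+1, −1, 0}.
Outcome values over d=0..6: [1, 1, 1, 1, 1, -1, 0]
Σy = 4, Σy² = 6, M = 7
μ = 4/7 = 4/7,  σ² = 6/7 − (4/7)² = 26/49
E[X_7] = 12 + 7·(4/7) = 16

16


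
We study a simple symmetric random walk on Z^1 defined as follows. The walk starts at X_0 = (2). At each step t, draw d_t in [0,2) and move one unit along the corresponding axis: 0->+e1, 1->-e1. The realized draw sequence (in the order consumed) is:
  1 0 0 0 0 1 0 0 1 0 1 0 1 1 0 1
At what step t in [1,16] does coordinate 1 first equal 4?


t=0: X=(2), d=1 → -e1, X_1=(1)
t=1: X=(1), d=0 → +e1, X_2=(2)
t=2: X=(2), d=0 → +e1, X_3=(3)
t=3: X=(3), d=0 → +e1, X_4=(4)
t=4: X=(4), d=0 → +e1, X_5=(5)
t=5: X=(5), d=1 → -e1, X_6=(4)
t=6: X=(4), d=0 → +e1, X_7=(5)
t=7: X=(5), d=0 → +e1, X_8=(6)
t=8: X=(6), d=1 → -e1, X_9=(5)
t=9: X=(5), d=0 → +e1, X_10=(6)
t=10: X=(6), d=1 → -e1, X_11=(5)
t=11: X=(5), d=0 → +e1, X_12=(6)
t=12: X=(6), d=1 → -e1, X_13=(5)
t=13: X=(5), d=1 → -e1, X_14=(4)
t=14: X=(4), d=0 → +e1, X_15=(5)
t=15: X=(5), d=1 → -e1, X_16=(4)

4


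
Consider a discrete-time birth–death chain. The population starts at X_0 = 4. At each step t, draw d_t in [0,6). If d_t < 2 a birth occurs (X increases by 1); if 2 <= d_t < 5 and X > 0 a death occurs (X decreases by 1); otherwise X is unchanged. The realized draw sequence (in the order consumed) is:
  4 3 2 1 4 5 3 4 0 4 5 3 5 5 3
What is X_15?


t=0: X=4, d=4 → death, X_1=3
t=1: X=3, d=3 → death, X_2=2
t=2: X=2, d=2 → death, X_3=1
t=3: X=1, d=1 → birth, X_4=2
t=4: X=2, d=4 → death, X_5=1
t=5: X=1, d=5 → hold, X_6=1
t=6: X=1, d=3 → death, X_7=0
t=7: X=0, d=4 → hold, X_8=0
t=8: X=0, d=0 → birth, X_9=1
t=9: X=1, d=4 → death, X_10=0
t=10: X=0, d=5 → hold, X_11=0
t=11: X=0, d=3 → hold, X_12=0
t=12: X=0, d=5 → hold, X_13=0
t=13: X=0, d=5 → hold, X_14=0
t=14: X=0, d=3 → hold, X_15=0

0


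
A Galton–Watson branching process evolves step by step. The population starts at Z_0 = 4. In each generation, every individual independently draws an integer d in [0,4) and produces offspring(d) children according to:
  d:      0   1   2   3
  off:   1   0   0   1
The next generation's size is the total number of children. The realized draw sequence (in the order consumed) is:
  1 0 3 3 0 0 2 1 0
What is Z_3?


1

gen 0: Z_0=4, draws=[1, 0, 3, 3], offspring=[0, 1, 1, 1], Z_1=3
gen 1: Z_1=3, draws=[0, 0, 2], offspring=[1, 1, 0], Z_2=2
gen 2: Z_2=2, draws=[1, 0], offspring=[0, 1], Z_3=1


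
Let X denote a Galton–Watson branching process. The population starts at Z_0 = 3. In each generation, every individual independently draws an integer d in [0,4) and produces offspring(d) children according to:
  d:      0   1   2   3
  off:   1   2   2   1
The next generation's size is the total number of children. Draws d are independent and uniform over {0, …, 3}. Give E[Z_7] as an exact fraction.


Outcome values over d=0..3: [1, 2, 2, 1]
Σy = 6, Σy² = 10, M = 4
μ = 6/4 = 3/2,  σ² = 10/4 − (3/2)² = 1/4
E[Z_0] = 3
E[Z_1] = 3/2·E[Z_0] = 9/2
E[Z_2] = 3/2·E[Z_1] = 27/4
E[Z_3] = 3/2·E[Z_2] = 81/8
E[Z_4] = 3/2·E[Z_3] = 243/16
E[Z_5] = 3/2·E[Z_4] = 729/32
E[Z_6] = 3/2·E[Z_5] = 2187/64
E[Z_7] = 3/2·E[Z_6] = 6561/128

6561/128


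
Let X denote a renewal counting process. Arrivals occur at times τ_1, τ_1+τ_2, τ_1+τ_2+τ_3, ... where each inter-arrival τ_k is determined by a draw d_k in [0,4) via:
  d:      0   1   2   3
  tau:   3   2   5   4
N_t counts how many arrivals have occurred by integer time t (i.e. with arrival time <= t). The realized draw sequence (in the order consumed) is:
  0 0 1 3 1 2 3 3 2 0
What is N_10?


draw d_1=0: τ_1=3, arrival time A_1=3
draw d_2=0: τ_2=3, arrival time A_2=6
draw d_3=1: τ_3=2, arrival time A_3=8
draw d_4=3: τ_4=4, arrival time A_4=12
draw d_5=1: τ_5=2, arrival time A_5=14
draw d_6=2: τ_6=5, arrival time A_6=19
draw d_7=3: τ_7=4, arrival time A_7=23
draw d_8=3: τ_8=4, arrival time A_8=27
draw d_9=2: τ_9=5, arrival time A_9=32
draw d_10=0: τ_10=3, arrival time A_10=35
N_t over t=0..10: 0:0 1:0 2:0 3:1 4:1 5:1 6:2 7:2 8:3 9:3 10:3

3


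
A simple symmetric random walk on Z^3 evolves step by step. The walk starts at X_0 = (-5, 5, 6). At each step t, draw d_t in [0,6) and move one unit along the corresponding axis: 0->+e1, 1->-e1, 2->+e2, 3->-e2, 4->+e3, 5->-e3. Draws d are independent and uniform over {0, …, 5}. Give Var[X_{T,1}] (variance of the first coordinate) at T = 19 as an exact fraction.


19/3

Outcome values over d=0..5: [1, -1, 0, 0, 0, 0]
Σy = 0, Σy² = 2, M = 6
μ = 0/6 = 0,  σ² = 2/6 − (0)² = 1/3
Independent increments: Var[X_19] = 19·σ² = 19·(1/3) = 19/3


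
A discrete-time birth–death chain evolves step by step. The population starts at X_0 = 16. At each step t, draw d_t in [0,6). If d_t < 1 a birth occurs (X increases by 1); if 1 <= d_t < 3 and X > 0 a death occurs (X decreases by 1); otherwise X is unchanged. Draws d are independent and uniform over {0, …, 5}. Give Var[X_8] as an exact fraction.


X can drop by at most 1 per step and X_0 = 16 > T = 8, so X_t >= 16 − t >= 8 > 0 for every t <= 8: the floor at 0 (the 'and X > 0' condition) never binds. Hence X_8 = X_0 + Σ_{t<8} Y_t with i.i.d. increments Y_t = y(d_t) ∈ {+1, −1, 0}.
Outcome values over d=0..5: [1, -1, -1, 0, 0, 0]
Σy = -1, Σy² = 3, M = 6
μ = -1/6 = -1/6,  σ² = 3/6 − (-1/6)² = 17/36
Independent increments: Var[X_8] = 8·σ² = 8·(17/36) = 34/9

34/9


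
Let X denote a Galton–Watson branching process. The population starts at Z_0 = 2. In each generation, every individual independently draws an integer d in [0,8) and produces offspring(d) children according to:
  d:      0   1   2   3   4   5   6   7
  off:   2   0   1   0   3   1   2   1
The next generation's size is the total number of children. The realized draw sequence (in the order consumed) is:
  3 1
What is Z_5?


gen 0: Z_0=2, draws=[3, 1], offspring=[0, 0], Z_1=0
gen 1: Z_1=0, draws=[], offspring=[], Z_2=0
gen 2: Z_2=0, draws=[], offspring=[], Z_3=0
gen 3: Z_3=0, draws=[], offspring=[], Z_4=0
gen 4: Z_4=0, draws=[], offspring=[], Z_5=0

0


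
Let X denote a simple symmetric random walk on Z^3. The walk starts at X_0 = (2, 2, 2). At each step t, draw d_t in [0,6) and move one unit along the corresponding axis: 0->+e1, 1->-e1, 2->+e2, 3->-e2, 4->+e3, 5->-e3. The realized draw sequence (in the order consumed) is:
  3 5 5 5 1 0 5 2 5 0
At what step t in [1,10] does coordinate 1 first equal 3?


t=0: X=(2, 2, 2), d=3 → -e2, X_1=(2, 1, 2)
t=1: X=(2, 1, 2), d=5 → -e3, X_2=(2, 1, 1)
t=2: X=(2, 1, 1), d=5 → -e3, X_3=(2, 1, 0)
t=3: X=(2, 1, 0), d=5 → -e3, X_4=(2, 1, -1)
t=4: X=(2, 1, -1), d=1 → -e1, X_5=(1, 1, -1)
t=5: X=(1, 1, -1), d=0 → +e1, X_6=(2, 1, -1)
t=6: X=(2, 1, -1), d=5 → -e3, X_7=(2, 1, -2)
t=7: X=(2, 1, -2), d=2 → +e2, X_8=(2, 2, -2)
t=8: X=(2, 2, -2), d=5 → -e3, X_9=(2, 2, -3)
t=9: X=(2, 2, -3), d=0 → +e1, X_10=(3, 2, -3)

10


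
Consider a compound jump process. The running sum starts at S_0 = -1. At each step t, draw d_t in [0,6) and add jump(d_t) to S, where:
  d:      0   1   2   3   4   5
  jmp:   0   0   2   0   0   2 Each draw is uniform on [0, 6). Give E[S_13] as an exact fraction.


Outcome values over d=0..5: [0, 0, 2, 0, 0, 2]
Σy = 4, Σy² = 8, M = 6
μ = 4/6 = 2/3,  σ² = 8/6 − (2/3)² = 8/9
E[S_13] = -1 + 13·(2/3) = 23/3

23/3


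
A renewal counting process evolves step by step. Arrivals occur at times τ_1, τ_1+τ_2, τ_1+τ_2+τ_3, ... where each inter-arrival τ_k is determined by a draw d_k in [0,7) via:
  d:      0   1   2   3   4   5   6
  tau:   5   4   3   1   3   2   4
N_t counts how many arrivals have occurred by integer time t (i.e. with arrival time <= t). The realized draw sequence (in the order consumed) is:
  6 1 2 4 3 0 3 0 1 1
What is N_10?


2

draw d_1=6: τ_1=4, arrival time A_1=4
draw d_2=1: τ_2=4, arrival time A_2=8
draw d_3=2: τ_3=3, arrival time A_3=11
draw d_4=4: τ_4=3, arrival time A_4=14
draw d_5=3: τ_5=1, arrival time A_5=15
draw d_6=0: τ_6=5, arrival time A_6=20
draw d_7=3: τ_7=1, arrival time A_7=21
draw d_8=0: τ_8=5, arrival time A_8=26
draw d_9=1: τ_9=4, arrival time A_9=30
draw d_10=1: τ_10=4, arrival time A_10=34
N_t over t=0..10: 0:0 1:0 2:0 3:0 4:1 5:1 6:1 7:1 8:2 9:2 10:2


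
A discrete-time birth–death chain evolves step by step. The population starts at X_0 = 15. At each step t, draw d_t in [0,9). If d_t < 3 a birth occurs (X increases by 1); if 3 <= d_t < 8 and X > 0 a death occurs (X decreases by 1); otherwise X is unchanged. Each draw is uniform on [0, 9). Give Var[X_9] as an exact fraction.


X can drop by at most 1 per step and X_0 = 15 > T = 9, so X_t >= 15 − t >= 6 > 0 for every t <= 9: the floor at 0 (the 'and X > 0' condition) never binds. Hence X_9 = X_0 + Σ_{t<9} Y_t with i.i.d. increments Y_t = y(d_t) ∈ {+1, −1, 0}.
Outcome values over d=0..8: [1, 1, 1, -1, -1, -1, -1, -1, 0]
Σy = -2, Σy² = 8, M = 9
μ = -2/9 = -2/9,  σ² = 8/9 − (-2/9)² = 68/81
Independent increments: Var[X_9] = 9·σ² = 9·(68/81) = 68/9

68/9


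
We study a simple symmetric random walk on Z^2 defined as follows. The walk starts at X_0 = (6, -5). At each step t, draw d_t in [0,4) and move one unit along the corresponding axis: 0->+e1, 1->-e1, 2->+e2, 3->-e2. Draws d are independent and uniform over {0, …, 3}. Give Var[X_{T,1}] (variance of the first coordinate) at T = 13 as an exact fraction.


13/2

Outcome values over d=0..3: [1, -1, 0, 0]
Σy = 0, Σy² = 2, M = 4
μ = 0/4 = 0,  σ² = 2/4 − (0)² = 1/2
Independent increments: Var[X_13] = 13·σ² = 13·(1/2) = 13/2


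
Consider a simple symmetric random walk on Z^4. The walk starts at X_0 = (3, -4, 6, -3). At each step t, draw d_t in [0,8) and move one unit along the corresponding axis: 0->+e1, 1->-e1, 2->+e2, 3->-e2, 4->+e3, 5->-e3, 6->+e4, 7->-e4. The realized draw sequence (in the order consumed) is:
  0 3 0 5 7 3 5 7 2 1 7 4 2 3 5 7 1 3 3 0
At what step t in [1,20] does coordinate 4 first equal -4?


t=0: X=(3, -4, 6, -3), d=0 → +e1, X_1=(4, -4, 6, -3)
t=1: X=(4, -4, 6, -3), d=3 → -e2, X_2=(4, -5, 6, -3)
t=2: X=(4, -5, 6, -3), d=0 → +e1, X_3=(5, -5, 6, -3)
t=3: X=(5, -5, 6, -3), d=5 → -e3, X_4=(5, -5, 5, -3)
t=4: X=(5, -5, 5, -3), d=7 → -e4, X_5=(5, -5, 5, -4)
t=5: X=(5, -5, 5, -4), d=3 → -e2, X_6=(5, -6, 5, -4)
t=6: X=(5, -6, 5, -4), d=5 → -e3, X_7=(5, -6, 4, -4)
t=7: X=(5, -6, 4, -4), d=7 → -e4, X_8=(5, -6, 4, -5)
t=8: X=(5, -6, 4, -5), d=2 → +e2, X_9=(5, -5, 4, -5)
t=9: X=(5, -5, 4, -5), d=1 → -e1, X_10=(4, -5, 4, -5)
t=10: X=(4, -5, 4, -5), d=7 → -e4, X_11=(4, -5, 4, -6)
t=11: X=(4, -5, 4, -6), d=4 → +e3, X_12=(4, -5, 5, -6)
t=12: X=(4, -5, 5, -6), d=2 → +e2, X_13=(4, -4, 5, -6)
t=13: X=(4, -4, 5, -6), d=3 → -e2, X_14=(4, -5, 5, -6)
t=14: X=(4, -5, 5, -6), d=5 → -e3, X_15=(4, -5, 4, -6)
t=15: X=(4, -5, 4, -6), d=7 → -e4, X_16=(4, -5, 4, -7)
t=16: X=(4, -5, 4, -7), d=1 → -e1, X_17=(3, -5, 4, -7)
t=17: X=(3, -5, 4, -7), d=3 → -e2, X_18=(3, -6, 4, -7)
t=18: X=(3, -6, 4, -7), d=3 → -e2, X_19=(3, -7, 4, -7)
t=19: X=(3, -7, 4, -7), d=0 → +e1, X_20=(4, -7, 4, -7)

5


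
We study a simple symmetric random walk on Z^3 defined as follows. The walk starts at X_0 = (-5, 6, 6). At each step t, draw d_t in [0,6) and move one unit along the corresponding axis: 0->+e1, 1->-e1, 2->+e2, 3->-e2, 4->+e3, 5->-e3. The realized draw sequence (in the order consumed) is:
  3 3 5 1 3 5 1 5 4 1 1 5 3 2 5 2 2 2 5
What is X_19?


(-9, 6, 1)

t=0: X=(-5, 6, 6), d=3 → -e2, X_1=(-5, 5, 6)
t=1: X=(-5, 5, 6), d=3 → -e2, X_2=(-5, 4, 6)
t=2: X=(-5, 4, 6), d=5 → -e3, X_3=(-5, 4, 5)
t=3: X=(-5, 4, 5), d=1 → -e1, X_4=(-6, 4, 5)
t=4: X=(-6, 4, 5), d=3 → -e2, X_5=(-6, 3, 5)
t=5: X=(-6, 3, 5), d=5 → -e3, X_6=(-6, 3, 4)
t=6: X=(-6, 3, 4), d=1 → -e1, X_7=(-7, 3, 4)
t=7: X=(-7, 3, 4), d=5 → -e3, X_8=(-7, 3, 3)
t=8: X=(-7, 3, 3), d=4 → +e3, X_9=(-7, 3, 4)
t=9: X=(-7, 3, 4), d=1 → -e1, X_10=(-8, 3, 4)
t=10: X=(-8, 3, 4), d=1 → -e1, X_11=(-9, 3, 4)
t=11: X=(-9, 3, 4), d=5 → -e3, X_12=(-9, 3, 3)
t=12: X=(-9, 3, 3), d=3 → -e2, X_13=(-9, 2, 3)
t=13: X=(-9, 2, 3), d=2 → +e2, X_14=(-9, 3, 3)
t=14: X=(-9, 3, 3), d=5 → -e3, X_15=(-9, 3, 2)
t=15: X=(-9, 3, 2), d=2 → +e2, X_16=(-9, 4, 2)
t=16: X=(-9, 4, 2), d=2 → +e2, X_17=(-9, 5, 2)
t=17: X=(-9, 5, 2), d=2 → +e2, X_18=(-9, 6, 2)
t=18: X=(-9, 6, 2), d=5 → -e3, X_19=(-9, 6, 1)


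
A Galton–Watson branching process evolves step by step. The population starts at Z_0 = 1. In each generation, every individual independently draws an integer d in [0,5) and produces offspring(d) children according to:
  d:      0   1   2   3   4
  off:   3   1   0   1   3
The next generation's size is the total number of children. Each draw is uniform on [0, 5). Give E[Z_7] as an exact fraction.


2097152/78125

Outcome values over d=0..4: [3, 1, 0, 1, 3]
Σy = 8, Σy² = 20, M = 5
μ = 8/5 = 8/5,  σ² = 20/5 − (8/5)² = 36/25
E[Z_0] = 1
E[Z_1] = 8/5·E[Z_0] = 8/5
E[Z_2] = 8/5·E[Z_1] = 64/25
E[Z_3] = 8/5·E[Z_2] = 512/125
E[Z_4] = 8/5·E[Z_3] = 4096/625
E[Z_5] = 8/5·E[Z_4] = 32768/3125
E[Z_6] = 8/5·E[Z_5] = 262144/15625
E[Z_7] = 8/5·E[Z_6] = 2097152/78125


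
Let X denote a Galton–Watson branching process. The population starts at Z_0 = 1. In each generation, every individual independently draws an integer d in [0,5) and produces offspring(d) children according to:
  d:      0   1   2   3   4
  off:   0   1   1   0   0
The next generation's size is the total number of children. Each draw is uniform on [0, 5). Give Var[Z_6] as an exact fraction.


995904/244140625

Outcome values over d=0..4: [0, 1, 1, 0, 0]
Σy = 2, Σy² = 2, M = 5
μ = 2/5 = 2/5,  σ² = 2/5 − (2/5)² = 6/25
V_0 = 0, E_0 = 1
V_1 = 6/25·E_0 + (2/5)²·V_0 = 6/25;  E_1 = 2/5
V_2 = 6/25·E_1 + (2/5)²·V_1 = 84/625;  E_2 = 4/25
V_3 = 6/25·E_2 + (2/5)²·V_2 = 936/15625;  E_3 = 8/125
V_4 = 6/25·E_3 + (2/5)²·V_3 = 9744/390625;  E_4 = 16/625
V_5 = 6/25·E_4 + (2/5)²·V_4 = 98976/9765625;  E_5 = 32/3125
V_6 = 6/25·E_5 + (2/5)²·V_5 = 995904/244140625;  E_6 = 64/15625


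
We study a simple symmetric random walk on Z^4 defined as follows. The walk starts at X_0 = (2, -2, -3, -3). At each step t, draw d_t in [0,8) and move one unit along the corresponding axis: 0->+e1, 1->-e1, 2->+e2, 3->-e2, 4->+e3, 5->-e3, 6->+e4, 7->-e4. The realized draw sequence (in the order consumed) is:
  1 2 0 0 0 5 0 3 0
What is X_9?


(6, -2, -4, -3)

t=0: X=(2, -2, -3, -3), d=1 → -e1, X_1=(1, -2, -3, -3)
t=1: X=(1, -2, -3, -3), d=2 → +e2, X_2=(1, -1, -3, -3)
t=2: X=(1, -1, -3, -3), d=0 → +e1, X_3=(2, -1, -3, -3)
t=3: X=(2, -1, -3, -3), d=0 → +e1, X_4=(3, -1, -3, -3)
t=4: X=(3, -1, -3, -3), d=0 → +e1, X_5=(4, -1, -3, -3)
t=5: X=(4, -1, -3, -3), d=5 → -e3, X_6=(4, -1, -4, -3)
t=6: X=(4, -1, -4, -3), d=0 → +e1, X_7=(5, -1, -4, -3)
t=7: X=(5, -1, -4, -3), d=3 → -e2, X_8=(5, -2, -4, -3)
t=8: X=(5, -2, -4, -3), d=0 → +e1, X_9=(6, -2, -4, -3)


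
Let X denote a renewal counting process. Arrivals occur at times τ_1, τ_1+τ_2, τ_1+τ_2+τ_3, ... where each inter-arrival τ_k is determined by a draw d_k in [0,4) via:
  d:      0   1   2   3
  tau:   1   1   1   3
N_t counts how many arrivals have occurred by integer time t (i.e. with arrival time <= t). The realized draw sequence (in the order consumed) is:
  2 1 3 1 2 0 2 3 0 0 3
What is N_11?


7

draw d_1=2: τ_1=1, arrival time A_1=1
draw d_2=1: τ_2=1, arrival time A_2=2
draw d_3=3: τ_3=3, arrival time A_3=5
draw d_4=1: τ_4=1, arrival time A_4=6
draw d_5=2: τ_5=1, arrival time A_5=7
draw d_6=0: τ_6=1, arrival time A_6=8
draw d_7=2: τ_7=1, arrival time A_7=9
draw d_8=3: τ_8=3, arrival time A_8=12
draw d_9=0: τ_9=1, arrival time A_9=13
draw d_10=0: τ_10=1, arrival time A_10=14
draw d_11=3: τ_11=3, arrival time A_11=17
N_t over t=0..11: 0:0 1:1 2:2 3:2 4:2 5:3 6:4 7:5 8:6 9:7 10:7 11:7


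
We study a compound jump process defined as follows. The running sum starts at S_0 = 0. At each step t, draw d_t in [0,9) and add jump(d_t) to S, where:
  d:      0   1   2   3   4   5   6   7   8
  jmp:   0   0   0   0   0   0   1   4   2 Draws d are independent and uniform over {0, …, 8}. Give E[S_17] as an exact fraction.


Outcome values over d=0..8: [0, 0, 0, 0, 0, 0, 1, 4, 2]
Σy = 7, Σy² = 21, M = 9
μ = 7/9 = 7/9,  σ² = 21/9 − (7/9)² = 140/81
E[S_17] = 0 + 17·(7/9) = 119/9

119/9


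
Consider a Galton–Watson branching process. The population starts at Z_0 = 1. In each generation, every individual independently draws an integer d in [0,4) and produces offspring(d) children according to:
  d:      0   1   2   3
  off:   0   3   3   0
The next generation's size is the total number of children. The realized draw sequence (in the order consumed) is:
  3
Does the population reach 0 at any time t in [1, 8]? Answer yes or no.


gen 0: Z_0=1, draws=[3], offspring=[0], Z_1=0
gen 1: Z_1=0, draws=[], offspring=[], Z_2=0
gen 2: Z_2=0, draws=[], offspring=[], Z_3=0
gen 3: Z_3=0, draws=[], offspring=[], Z_4=0
gen 4: Z_4=0, draws=[], offspring=[], Z_5=0
gen 5: Z_5=0, draws=[], offspring=[], Z_6=0
gen 6: Z_6=0, draws=[], offspring=[], Z_7=0
gen 7: Z_7=0, draws=[], offspring=[], Z_8=0

yes


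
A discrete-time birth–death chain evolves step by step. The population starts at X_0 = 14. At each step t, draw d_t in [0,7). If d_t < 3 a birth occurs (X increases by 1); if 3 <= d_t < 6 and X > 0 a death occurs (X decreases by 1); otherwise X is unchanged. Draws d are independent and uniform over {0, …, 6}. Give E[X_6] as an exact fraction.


X can drop by at most 1 per step and X_0 = 14 > T = 6, so X_t >= 14 − t >= 8 > 0 for every t <= 6: the floor at 0 (the 'and X > 0' condition) never binds. Hence X_6 = X_0 + Σ_{t<6} Y_t with i.i.d. increments Y_t = y(d_t) ∈ {+1, −1, 0}.
Outcome values over d=0..6: [1, 1, 1, -1, -1, -1, 0]
Σy = 0, Σy² = 6, M = 7
μ = 0/7 = 0,  σ² = 6/7 − (0)² = 6/7
E[X_6] = 14 + 6·(0) = 14

14


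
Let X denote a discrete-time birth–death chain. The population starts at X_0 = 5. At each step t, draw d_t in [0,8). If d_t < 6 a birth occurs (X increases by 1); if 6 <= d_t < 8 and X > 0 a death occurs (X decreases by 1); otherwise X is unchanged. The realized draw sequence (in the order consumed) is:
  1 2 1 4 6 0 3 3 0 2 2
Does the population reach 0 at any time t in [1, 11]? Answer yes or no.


no

t=0: X=5, d=1 → birth, X_1=6
t=1: X=6, d=2 → birth, X_2=7
t=2: X=7, d=1 → birth, X_3=8
t=3: X=8, d=4 → birth, X_4=9
t=4: X=9, d=6 → death, X_5=8
t=5: X=8, d=0 → birth, X_6=9
t=6: X=9, d=3 → birth, X_7=10
t=7: X=10, d=3 → birth, X_8=11
t=8: X=11, d=0 → birth, X_9=12
t=9: X=12, d=2 → birth, X_10=13
t=10: X=13, d=2 → birth, X_11=14


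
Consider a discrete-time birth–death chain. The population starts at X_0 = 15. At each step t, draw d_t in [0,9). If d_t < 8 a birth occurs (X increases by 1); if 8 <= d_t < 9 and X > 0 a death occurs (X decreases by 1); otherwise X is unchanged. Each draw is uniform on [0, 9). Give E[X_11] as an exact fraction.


X can drop by at most 1 per step and X_0 = 15 > T = 11, so X_t >= 15 − t >= 4 > 0 for every t <= 11: the floor at 0 (the 'and X > 0' condition) never binds. Hence X_11 = X_0 + Σ_{t<11} Y_t with i.i.d. increments Y_t = y(d_t) ∈ {+1, −1, 0}.
Outcome values over d=0..8: [1, 1, 1, 1, 1, 1, 1, 1, -1]
Σy = 7, Σy² = 9, M = 9
μ = 7/9 = 7/9,  σ² = 9/9 − (7/9)² = 32/81
E[X_11] = 15 + 11·(7/9) = 212/9

212/9


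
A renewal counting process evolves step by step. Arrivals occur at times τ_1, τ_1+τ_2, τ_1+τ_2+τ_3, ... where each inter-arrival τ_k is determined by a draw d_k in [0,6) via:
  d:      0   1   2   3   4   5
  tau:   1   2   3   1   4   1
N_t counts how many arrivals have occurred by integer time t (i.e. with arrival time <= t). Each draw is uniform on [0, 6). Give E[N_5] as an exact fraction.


Inter-arrival values over d=0..5: [1, 2, 3, 1, 4, 1]
Each d has probability 1/6, so the pmf of τ is: f(1) = 1/2, f(2) = 1/6, f(3) = 1/6, f(4) = 1/6
Renewal equation for m(n) = E[N_n]: condition on τ_1 = k (if k <= n, one arrival plus a fresh copy on the remaining n−k steps): m(n) = F(n) + Σ_{k<=n} f(k)·m(n−k), where F(n) = P(τ <= n) and m(0) = 0
m(1) = F(1) = 1/2
m(2) = F(2) + f(1)·m(1) = 2/3 + 1/2·1/2 = 11/12
m(3) = F(3) + f(1)·m(2) + f(2)·m(1) = 5/6 + 1/2·11/12 + 1/6·1/2 = 11/8
m(4) = F(4) + f(1)·m(3) + f(2)·m(2) + f(3)·m(1) = 1 + 1/2·11/8 + 1/6·11/12 + 1/6·1/2 = 277/144
m(5) = F(5) + f(1)·m(4) + f(2)·m(3) + f(3)·m(2) + f(4)·m(1) = 1 + 1/2·277/144 + 1/6·11/8 + 1/6·11/12 + 1/6·1/2 = 233/96
E[N_5] = m(5) = 233/96

233/96


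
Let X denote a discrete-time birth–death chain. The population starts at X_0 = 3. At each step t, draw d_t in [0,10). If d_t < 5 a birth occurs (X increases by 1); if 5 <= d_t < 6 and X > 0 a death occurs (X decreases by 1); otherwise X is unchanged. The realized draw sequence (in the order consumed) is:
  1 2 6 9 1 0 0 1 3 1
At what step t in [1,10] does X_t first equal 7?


6

t=0: X=3, d=1 → birth, X_1=4
t=1: X=4, d=2 → birth, X_2=5
t=2: X=5, d=6 → hold, X_3=5
t=3: X=5, d=9 → hold, X_4=5
t=4: X=5, d=1 → birth, X_5=6
t=5: X=6, d=0 → birth, X_6=7
t=6: X=7, d=0 → birth, X_7=8
t=7: X=8, d=1 → birth, X_8=9
t=8: X=9, d=3 → birth, X_9=10
t=9: X=10, d=1 → birth, X_10=11


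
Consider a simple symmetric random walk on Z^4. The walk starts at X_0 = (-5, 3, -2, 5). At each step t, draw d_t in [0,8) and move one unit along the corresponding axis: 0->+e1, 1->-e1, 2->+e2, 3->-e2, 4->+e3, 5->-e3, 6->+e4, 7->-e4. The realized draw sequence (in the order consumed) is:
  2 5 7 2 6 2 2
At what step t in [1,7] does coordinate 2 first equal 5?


t=0: X=(-5, 3, -2, 5), d=2 → +e2, X_1=(-5, 4, -2, 5)
t=1: X=(-5, 4, -2, 5), d=5 → -e3, X_2=(-5, 4, -3, 5)
t=2: X=(-5, 4, -3, 5), d=7 → -e4, X_3=(-5, 4, -3, 4)
t=3: X=(-5, 4, -3, 4), d=2 → +e2, X_4=(-5, 5, -3, 4)
t=4: X=(-5, 5, -3, 4), d=6 → +e4, X_5=(-5, 5, -3, 5)
t=5: X=(-5, 5, -3, 5), d=2 → +e2, X_6=(-5, 6, -3, 5)
t=6: X=(-5, 6, -3, 5), d=2 → +e2, X_7=(-5, 7, -3, 5)

4


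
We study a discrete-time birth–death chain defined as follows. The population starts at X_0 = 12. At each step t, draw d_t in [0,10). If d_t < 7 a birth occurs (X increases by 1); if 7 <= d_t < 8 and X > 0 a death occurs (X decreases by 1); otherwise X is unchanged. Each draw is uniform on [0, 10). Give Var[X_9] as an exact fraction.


99/25

X can drop by at most 1 per step and X_0 = 12 > T = 9, so X_t >= 12 − t >= 3 > 0 for every t <= 9: the floor at 0 (the 'and X > 0' condition) never binds. Hence X_9 = X_0 + Σ_{t<9} Y_t with i.i.d. increments Y_t = y(d_t) ∈ {+1, −1, 0}.
Outcome values over d=0..9: [1, 1, 1, 1, 1, 1, 1, -1, 0, 0]
Σy = 6, Σy² = 8, M = 10
μ = 6/10 = 3/5,  σ² = 8/10 − (3/5)² = 11/25
Independent increments: Var[X_9] = 9·σ² = 9·(11/25) = 99/25


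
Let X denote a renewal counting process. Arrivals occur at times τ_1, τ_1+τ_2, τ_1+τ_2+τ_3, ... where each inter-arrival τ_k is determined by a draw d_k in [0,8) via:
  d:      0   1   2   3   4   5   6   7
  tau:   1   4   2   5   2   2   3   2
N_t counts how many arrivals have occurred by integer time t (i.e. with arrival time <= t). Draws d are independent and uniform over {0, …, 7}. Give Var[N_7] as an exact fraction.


Inter-arrival values over d=0..7: [1, 4, 2, 5, 2, 2, 3, 2]
Each d has probability 1/8, so the pmf of τ is: f(1) = 1/8, f(2) = 1/2, f(3) = 1/8, f(4) = 1/8, f(5) = 1/8
Let p_n(j) = P(N_n = j), with p_0 = [1]. Condition on τ_1: p_n(0) = P(τ > n), and for j >= 1, p_n(j) = Σ_{k<=n} f(k)·p_{n−k}(j−1)
p_1 = [7/8, 1/8]  (j = 0..1)
p_2 = [3/8, 39/64, 1/64]  (j = 0..2)
p_3 = [1/4, 39/64, 71/512, 1/512]  (j = 0..3)
p_4 = [1/8, 29/64, 203/512, 103/4096, 1/4096]  (j = 0..4)
p_5 = [0, 27/64, 29/64, 495/4096, 135/32768, 1/32768]  (j = 0..5)
p_6 = [0, 1/4, 229/512, 1123/4096, 915/32768, 167/262144, 1/262144]  (j = 0..6)
p_7 = [0, 3/32, 231/512, 1439/4096, 1607/16384, 1463/262144, 199/2097152, 1/2097152]  (j = 0..7)
E[N_7] = Σ j·p_7(j) = 5181769/2097152;  E[N_7²] = Σ j²·p_7(j) = 14203173/2097152
Var[N_7] = 14203173/2097152 − (5181769/2097152)² = 2935482693935/4398046511104

2935482693935/4398046511104


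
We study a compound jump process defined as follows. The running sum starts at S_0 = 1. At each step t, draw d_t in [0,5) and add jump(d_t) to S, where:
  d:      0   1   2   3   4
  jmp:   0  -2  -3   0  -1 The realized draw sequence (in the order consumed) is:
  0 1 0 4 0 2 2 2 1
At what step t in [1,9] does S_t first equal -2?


t=0: S=1, d=0, jump=0, S_1=1
t=1: S=1, d=1, jump=-2, S_2=-1
t=2: S=-1, d=0, jump=0, S_3=-1
t=3: S=-1, d=4, jump=-1, S_4=-2
t=4: S=-2, d=0, jump=0, S_5=-2
t=5: S=-2, d=2, jump=-3, S_6=-5
t=6: S=-5, d=2, jump=-3, S_7=-8
t=7: S=-8, d=2, jump=-3, S_8=-11
t=8: S=-11, d=1, jump=-2, S_9=-13

4


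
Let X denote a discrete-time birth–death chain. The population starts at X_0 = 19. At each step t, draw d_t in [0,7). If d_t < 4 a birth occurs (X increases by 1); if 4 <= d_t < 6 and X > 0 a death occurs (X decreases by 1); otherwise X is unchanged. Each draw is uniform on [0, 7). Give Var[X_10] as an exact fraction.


X can drop by at most 1 per step and X_0 = 19 > T = 10, so X_t >= 19 − t >= 9 > 0 for every t <= 10: the floor at 0 (the 'and X > 0' condition) never binds. Hence X_10 = X_0 + Σ_{t<10} Y_t with i.i.d. increments Y_t = y(d_t) ∈ {+1, −1, 0}.
Outcome values over d=0..6: [1, 1, 1, 1, -1, -1, 0]
Σy = 2, Σy² = 6, M = 7
μ = 2/7 = 2/7,  σ² = 6/7 − (2/7)² = 38/49
Independent increments: Var[X_10] = 10·σ² = 10·(38/49) = 380/49

380/49


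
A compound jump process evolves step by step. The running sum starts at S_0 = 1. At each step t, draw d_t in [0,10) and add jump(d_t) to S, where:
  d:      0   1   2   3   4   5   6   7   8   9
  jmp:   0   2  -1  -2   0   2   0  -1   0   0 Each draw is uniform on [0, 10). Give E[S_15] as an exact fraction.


Outcome values over d=0..9: [0, 2, -1, -2, 0, 2, 0, -1, 0, 0]
Σy = 0, Σy² = 14, M = 10
μ = 0/10 = 0,  σ² = 14/10 − (0)² = 7/5
E[S_15] = 1 + 15·(0) = 1

1


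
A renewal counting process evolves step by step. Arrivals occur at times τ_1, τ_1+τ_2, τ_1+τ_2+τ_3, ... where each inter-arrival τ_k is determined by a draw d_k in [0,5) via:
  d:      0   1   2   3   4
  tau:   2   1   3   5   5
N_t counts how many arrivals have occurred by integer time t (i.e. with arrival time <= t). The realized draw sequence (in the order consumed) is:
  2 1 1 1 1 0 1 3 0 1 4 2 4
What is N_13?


7

draw d_1=2: τ_1=3, arrival time A_1=3
draw d_2=1: τ_2=1, arrival time A_2=4
draw d_3=1: τ_3=1, arrival time A_3=5
draw d_4=1: τ_4=1, arrival time A_4=6
draw d_5=1: τ_5=1, arrival time A_5=7
draw d_6=0: τ_6=2, arrival time A_6=9
draw d_7=1: τ_7=1, arrival time A_7=10
draw d_8=3: τ_8=5, arrival time A_8=15
draw d_9=0: τ_9=2, arrival time A_9=17
draw d_10=1: τ_10=1, arrival time A_10=18
draw d_11=4: τ_11=5, arrival time A_11=23
draw d_12=2: τ_12=3, arrival time A_12=26
draw d_13=4: τ_13=5, arrival time A_13=31
N_t over t=0..13: 0:0 1:0 2:0 3:1 4:2 5:3 6:4 7:5 8:5 9:6 10:7 11:7 12:7 13:7


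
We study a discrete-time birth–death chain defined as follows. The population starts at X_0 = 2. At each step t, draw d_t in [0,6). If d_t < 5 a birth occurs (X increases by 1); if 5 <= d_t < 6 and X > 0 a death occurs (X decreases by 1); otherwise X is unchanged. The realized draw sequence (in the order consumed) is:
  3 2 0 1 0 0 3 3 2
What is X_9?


11

t=0: X=2, d=3 → birth, X_1=3
t=1: X=3, d=2 → birth, X_2=4
t=2: X=4, d=0 → birth, X_3=5
t=3: X=5, d=1 → birth, X_4=6
t=4: X=6, d=0 → birth, X_5=7
t=5: X=7, d=0 → birth, X_6=8
t=6: X=8, d=3 → birth, X_7=9
t=7: X=9, d=3 → birth, X_8=10
t=8: X=10, d=2 → birth, X_9=11


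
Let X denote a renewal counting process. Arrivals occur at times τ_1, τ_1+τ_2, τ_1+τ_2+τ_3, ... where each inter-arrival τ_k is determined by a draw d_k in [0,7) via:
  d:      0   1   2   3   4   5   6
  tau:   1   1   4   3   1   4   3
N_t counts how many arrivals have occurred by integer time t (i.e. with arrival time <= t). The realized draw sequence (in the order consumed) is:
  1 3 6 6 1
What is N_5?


2

draw d_1=1: τ_1=1, arrival time A_1=1
draw d_2=3: τ_2=3, arrival time A_2=4
draw d_3=6: τ_3=3, arrival time A_3=7
draw d_4=6: τ_4=3, arrival time A_4=10
draw d_5=1: τ_5=1, arrival time A_5=11
N_t over t=0..5: 0:0 1:1 2:1 3:1 4:2 5:2


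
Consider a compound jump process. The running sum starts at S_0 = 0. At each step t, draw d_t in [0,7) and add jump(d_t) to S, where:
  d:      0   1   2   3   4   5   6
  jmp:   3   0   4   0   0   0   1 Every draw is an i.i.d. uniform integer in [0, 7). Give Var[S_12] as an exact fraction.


Outcome values over d=0..6: [3, 0, 4, 0, 0, 0, 1]
Σy = 8, Σy² = 26, M = 7
μ = 8/7 = 8/7,  σ² = 26/7 − (8/7)² = 118/49
Independent increments: Var[S_12] = 12·σ² = 12·(118/49) = 1416/49

1416/49


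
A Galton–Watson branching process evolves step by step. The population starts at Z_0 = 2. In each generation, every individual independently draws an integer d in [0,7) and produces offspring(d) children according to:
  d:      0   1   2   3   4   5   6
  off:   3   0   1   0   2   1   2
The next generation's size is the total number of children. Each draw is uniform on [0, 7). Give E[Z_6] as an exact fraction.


1062882/117649

Outcome values over d=0..6: [3, 0, 1, 0, 2, 1, 2]
Σy = 9, Σy² = 19, M = 7
μ = 9/7 = 9/7,  σ² = 19/7 − (9/7)² = 52/49
E[Z_0] = 2
E[Z_1] = 9/7·E[Z_0] = 18/7
E[Z_2] = 9/7·E[Z_1] = 162/49
E[Z_3] = 9/7·E[Z_2] = 1458/343
E[Z_4] = 9/7·E[Z_3] = 13122/2401
E[Z_5] = 9/7·E[Z_4] = 118098/16807
E[Z_6] = 9/7·E[Z_5] = 1062882/117649


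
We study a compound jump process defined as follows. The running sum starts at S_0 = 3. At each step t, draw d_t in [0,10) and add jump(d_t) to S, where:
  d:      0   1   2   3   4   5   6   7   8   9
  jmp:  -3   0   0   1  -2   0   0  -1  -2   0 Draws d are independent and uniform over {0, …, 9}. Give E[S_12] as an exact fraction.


-27/5

Outcome values over d=0..9: [-3, 0, 0, 1, -2, 0, 0, -1, -2, 0]
Σy = -7, Σy² = 19, M = 10
μ = -7/10 = -7/10,  σ² = 19/10 − (-7/10)² = 141/100
E[S_12] = 3 + 12·(-7/10) = -27/5
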